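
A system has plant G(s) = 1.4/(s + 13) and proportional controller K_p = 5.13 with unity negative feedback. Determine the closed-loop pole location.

s = -20.18

Closed-loop transfer function: T(s) = K_p·G(s)/(1 + K_p·G(s)) = 7.182/(s + 13 + 7.182) = 7.182/(s + 20.18).
The closed-loop pole is at s = −20.18.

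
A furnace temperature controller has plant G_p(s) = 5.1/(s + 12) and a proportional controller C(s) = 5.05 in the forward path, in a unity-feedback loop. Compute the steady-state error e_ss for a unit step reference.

0.318

The loop is type 0. Static position error constant K_pos = C(0)·G_p(0) = 5.05·0.425 = 2.146.
Steady-state error to a unit step: e_ss = 1/(1+K_pos) = 1/3.146 = 0.318.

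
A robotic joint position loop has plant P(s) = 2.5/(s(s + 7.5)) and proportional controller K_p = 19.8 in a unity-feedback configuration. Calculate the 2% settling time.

T_s ≈ 1.07 s

The closed-loop denominator s² + 7.5s + 49.5 gives ω_n = √49.5 = 7.036 and ζ = 7.5/(2ω_n) = 0.533.
2% settling time T_s ≈ 4/(ζω_n) = 4/3.75 = 1.07 s.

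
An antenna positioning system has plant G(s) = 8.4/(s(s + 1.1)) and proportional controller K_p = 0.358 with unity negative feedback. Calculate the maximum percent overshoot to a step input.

35%

The closed-loop denominator s² + 1.1s + 3.007 gives ω_n = √3.007 = 1.734 and ζ = 1.1/(2ω_n) = 0.3172.
%OS = 100·exp(−πζ/√(1−ζ²)) = 100·exp(−π·0.3172/√0.8994) = 35%.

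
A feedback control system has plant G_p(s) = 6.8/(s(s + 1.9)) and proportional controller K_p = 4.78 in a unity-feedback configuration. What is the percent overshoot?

From 1 + K_pG_p(s) = 0: s² + 1.9s + 32.5 = 0 ⇒ ω_n = 5.701, ζ = 0.1666.
%OS = 100·exp(−πζ/√(1−ζ²)) = 100·exp(−π·0.1666/√0.9722) = 58.8%.

58.8%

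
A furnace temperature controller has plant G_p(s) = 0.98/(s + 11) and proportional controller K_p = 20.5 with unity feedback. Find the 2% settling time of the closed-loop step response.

T_s ≈ 0.129 s

Closed-loop transfer function: T(s) = K_p·G_p(s)/(1 + K_p·G_p(s)) = 20.09/(s + 11 + 20.09) = 20.09/(s + 31.09).
Time constant τ = 1/31.09 = 0.03216 s, so the 2% settling time is about 4τ = 0.129 s.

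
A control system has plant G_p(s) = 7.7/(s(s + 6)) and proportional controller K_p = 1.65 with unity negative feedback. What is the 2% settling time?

T_s ≈ 1.33 s

From 1 + K_pG_p(s) = 0: s² + 6s + 12.71 = 0 ⇒ ω_n = 3.564, ζ = 0.8417.
2% settling time T_s ≈ 4/(ζω_n) = 4/3 = 1.33 s.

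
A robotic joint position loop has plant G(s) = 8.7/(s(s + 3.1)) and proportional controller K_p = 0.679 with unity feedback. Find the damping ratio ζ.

With unity feedback the closed-loop characteristic equation is s² + 3.1s + 0.679·8.7 = s² + 3.1s + 5.907 = 0.
Matching s² + 2ζω_n s + ω_n²: ω_n = √5.907 = 2.43 rad/s and 2ζω_n = 3.1, so ζ = 3.1/(2·2.43) = 0.638.

ζ = 0.638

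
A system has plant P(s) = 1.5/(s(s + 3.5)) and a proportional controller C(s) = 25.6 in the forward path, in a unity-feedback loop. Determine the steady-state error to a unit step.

0

The open loop C(s)P(s) has a pole at the origin (type 1), so the static position error constant is infinite and e_ss = 1/(1+∞) = 0.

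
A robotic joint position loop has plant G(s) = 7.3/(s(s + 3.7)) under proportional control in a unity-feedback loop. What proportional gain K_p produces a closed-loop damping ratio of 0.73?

K_p = 0.88

Closed-loop characteristic equation: s² + 3.7s + K_p·7.3 = 0.
So ω_n = √(7.3K_p) and 2ζω_n = 3.7, giving ζ = 3.7/(2√(7.3K_p)).
Setting ζ = 0.73: √(7.3K_p) = 3.7/(2·0.73) = 2.534, so K_p = 6.422/7.3 = 0.88.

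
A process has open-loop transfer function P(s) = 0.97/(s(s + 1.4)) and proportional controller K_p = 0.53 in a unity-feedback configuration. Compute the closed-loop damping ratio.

ζ = 0.976

1 + K_p·P(s) = 0 gives s² + 1.4s + 0.5141 = 0.
So ω_n² = 0.5141 ⇒ ω_n = 0.717 rad/s, and ζ = 1.4/(2ω_n) = 0.976.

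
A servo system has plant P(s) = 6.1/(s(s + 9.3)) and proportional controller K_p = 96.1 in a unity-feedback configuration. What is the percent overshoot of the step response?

54.1%

From 1 + K_pP(s) = 0: s² + 9.3s + 586.2 = 0 ⇒ ω_n = 24.21, ζ = 0.1921.
%OS = 100·exp(−πζ/√(1−ζ²)) = 100·exp(−π·0.1921/√0.9631) = 54.1%.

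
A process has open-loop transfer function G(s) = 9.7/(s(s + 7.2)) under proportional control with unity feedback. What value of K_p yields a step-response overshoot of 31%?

K_p = 10.9

From %OS = 100·exp(−πζ/√(1−ζ²)) = 31%, ζ = −ln(0.31)/√(π²+ln²(0.31)) = 0.3493.
Characteristic equation s² + 7.2s + 9.7K_p = 0 gives ζ = 7.2/(2√(9.7K_p)).
Setting ζ = 0.3493: √(9.7K_p) = 7.2/(2·0.3493) = 10.31, so K_p = 106.2/9.7 = 10.9.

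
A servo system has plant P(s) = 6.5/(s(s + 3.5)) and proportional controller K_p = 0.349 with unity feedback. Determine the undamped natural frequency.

1 + K_p·P(s) = 0 gives s² + 3.5s + 2.268 = 0.
So ω_n² = 2.268 ⇒ ω_n = 1.506 rad/s, and ζ = 3.5/(2ω_n) = 1.16.

ω_n = 1.51 rad/s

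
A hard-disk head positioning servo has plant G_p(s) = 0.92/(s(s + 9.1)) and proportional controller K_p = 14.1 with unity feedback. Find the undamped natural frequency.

ω_n = 3.6 rad/s

1 + K_p·G_p(s) = 0 gives s² + 9.1s + 12.97 = 0.
So ω_n² = 12.97 ⇒ ω_n = 3.602 rad/s, and ζ = 9.1/(2ω_n) = 1.26.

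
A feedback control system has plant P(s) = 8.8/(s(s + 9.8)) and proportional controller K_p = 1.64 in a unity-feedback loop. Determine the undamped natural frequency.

1 + K_p·P(s) = 0 gives s² + 9.8s + 14.43 = 0.
So ω_n² = 14.43 ⇒ ω_n = 3.799 rad/s, and ζ = 9.8/(2ω_n) = 1.29.

ω_n = 3.8 rad/s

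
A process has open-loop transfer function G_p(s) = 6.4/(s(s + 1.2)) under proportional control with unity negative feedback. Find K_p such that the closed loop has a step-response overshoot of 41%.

K_p = 0.755

From %OS = 100·exp(−πζ/√(1−ζ²)) = 41%, ζ = −ln(0.41)/√(π²+ln²(0.41)) = 0.273.
Characteristic equation s² + 1.2s + 6.4K_p = 0 gives ζ = 1.2/(2√(6.4K_p)).
Setting ζ = 0.273: √(6.4K_p) = 1.2/(2·0.273) = 2.198, so K_p = 4.83/6.4 = 0.755.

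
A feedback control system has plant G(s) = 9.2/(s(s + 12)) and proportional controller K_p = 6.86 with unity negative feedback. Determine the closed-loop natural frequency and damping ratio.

With unity feedback the closed-loop characteristic equation is s² + 12s + 6.86·9.2 = s² + 12s + 63.11 = 0.
So ω_n² = 63.11 ⇒ ω_n = 7.944 rad/s, and ζ = 12/(2ω_n) = 0.755.

ω_n = 7.94 rad/s, ζ = 0.755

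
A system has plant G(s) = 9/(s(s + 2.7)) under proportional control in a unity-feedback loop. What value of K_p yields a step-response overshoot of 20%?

From %OS = 100·exp(−πζ/√(1−ζ²)) = 20%, ζ = −ln(0.2)/√(π²+ln²(0.2)) = 0.4559.
Characteristic equation s² + 2.7s + 9K_p = 0 gives ζ = 2.7/(2√(9K_p)).
Setting ζ = 0.4559: √(9K_p) = 2.7/(2·0.4559) = 2.961, so K_p = 8.767/9 = 0.974.

K_p = 0.974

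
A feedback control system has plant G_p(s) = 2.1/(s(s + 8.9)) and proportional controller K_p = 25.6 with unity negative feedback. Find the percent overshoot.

From 1 + K_pG_p(s) = 0: s² + 8.9s + 53.76 = 0 ⇒ ω_n = 7.332, ζ = 0.6069.
%OS = 100·exp(−πζ/√(1−ζ²)) = 100·exp(−π·0.6069/√0.6316) = 9.08%.

9.08%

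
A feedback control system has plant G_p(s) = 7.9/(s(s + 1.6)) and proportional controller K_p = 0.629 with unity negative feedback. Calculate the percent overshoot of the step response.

From 1 + K_pG_p(s) = 0: s² + 1.6s + 4.969 = 0 ⇒ ω_n = 2.229, ζ = 0.3589.
%OS = 100·exp(−πζ/√(1−ζ²)) = 100·exp(−π·0.3589/√0.8712) = 29.9%.

29.9%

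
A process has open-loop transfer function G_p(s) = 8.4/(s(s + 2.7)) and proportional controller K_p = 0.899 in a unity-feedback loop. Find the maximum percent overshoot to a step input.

17%

Closed-loop characteristic equation: s² + 2.7s + 7.552 = 0, so ω_n = 2.748 rad/s and ζ = 2.7/(2·2.748) = 0.4913.
%OS = 100·exp(−πζ/√(1−ζ²)) = 100·exp(−π·0.4913/√0.7587) = 17%.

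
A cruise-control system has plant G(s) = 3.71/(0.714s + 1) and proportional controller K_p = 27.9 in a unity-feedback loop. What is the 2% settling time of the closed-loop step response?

T_s ≈ 0.0273 s

Closed loop: T(s) = K_p·G/(1+K_p·G) = 103.5/(0.714s + 1 + 103.5), with pole at s = −(1 + 103.5)/0.714 = −146.4.
τ = 1/146.4 = 0.006832 s, so 2% settling time ≈ 4τ = 0.0273 s.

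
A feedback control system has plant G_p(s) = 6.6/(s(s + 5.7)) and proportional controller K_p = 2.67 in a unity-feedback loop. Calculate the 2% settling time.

T_s ≈ 1.4 s

The closed-loop denominator s² + 5.7s + 17.62 gives ω_n = √17.62 = 4.198 and ζ = 5.7/(2ω_n) = 0.6789.
2% settling time T_s ≈ 4/(ζω_n) = 4/2.85 = 1.4 s.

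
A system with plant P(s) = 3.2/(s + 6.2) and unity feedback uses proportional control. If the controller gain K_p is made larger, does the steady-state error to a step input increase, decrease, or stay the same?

decrease

e_ss = 1/(1 + K_p·P(0)); a larger K_p raises the denominator, so e_ss decreases.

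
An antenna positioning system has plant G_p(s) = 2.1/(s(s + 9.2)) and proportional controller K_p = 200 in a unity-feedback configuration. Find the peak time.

From 1 + K_pG_p(s) = 0: s² + 9.2s + 420 = 0 ⇒ ω_n = 20.49, ζ = 0.2245.
Damped frequency ω_d = ω_n√(1−ζ²) = 19.97 rad/s, so peak time T_p = π/ω_d = 0.157 s.

T_p = 0.157 s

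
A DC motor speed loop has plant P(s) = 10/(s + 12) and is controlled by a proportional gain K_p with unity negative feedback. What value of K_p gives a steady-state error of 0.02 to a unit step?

K_p = 58.8

Steady-state error for a unit step on this type-0 loop is 1/(1 + K_p·P(0)).
P(0) = 0.8333. Require 1/(1 + K_p·0.8333) = 0.02, so 1 + 0.8333·K_p = 50.
K_p = (50 − 1)/0.8333 = 58.8.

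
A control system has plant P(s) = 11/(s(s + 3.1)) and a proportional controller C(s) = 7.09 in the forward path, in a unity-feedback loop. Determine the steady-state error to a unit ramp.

The loop has one pole at the origin (type 1). Velocity error constant K_v = lim_{s→0} s·C(s)P(s) = 7.09·11/3.1 = 25.16.
Steady-state error to a unit ramp: e_ss = 1/K_v = 0.0397.

0.0397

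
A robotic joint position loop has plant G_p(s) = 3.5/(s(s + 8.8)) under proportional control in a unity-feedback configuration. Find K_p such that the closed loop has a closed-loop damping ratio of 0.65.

Closed-loop characteristic equation: s² + 8.8s + K_p·3.5 = 0.
So ω_n = √(3.5K_p) and 2ζω_n = 8.8, giving ζ = 8.8/(2√(3.5K_p)).
Setting ζ = 0.65: √(3.5K_p) = 8.8/(2·0.65) = 6.769, so K_p = 45.82/3.5 = 13.1.

K_p = 13.1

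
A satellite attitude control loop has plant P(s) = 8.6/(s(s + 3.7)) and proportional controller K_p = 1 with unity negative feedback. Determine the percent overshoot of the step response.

Closed-loop characteristic equation: s² + 3.7s + 8.6 = 0, so ω_n = 2.933 rad/s and ζ = 3.7/(2·2.933) = 0.6308.
%OS = 100·exp(−πζ/√(1−ζ²)) = 100·exp(−π·0.6308/√0.602) = 7.78%.

7.78%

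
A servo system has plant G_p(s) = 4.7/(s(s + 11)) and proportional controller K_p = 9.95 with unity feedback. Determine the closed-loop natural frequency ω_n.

ω_n = 6.84 rad/s

The closed-loop denominator is s(s+11) + 9.95·4.7 = s² + 11s + 46.77.
Matching s² + 2ζω_n s + ω_n²: ω_n = √46.77 = 6.838 rad/s and 2ζω_n = 11, so ζ = 11/(2·6.838) = 0.804.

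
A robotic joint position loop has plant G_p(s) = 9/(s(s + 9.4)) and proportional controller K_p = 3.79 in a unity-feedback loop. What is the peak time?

T_p = 0.906 s

From 1 + K_pG_p(s) = 0: s² + 9.4s + 34.11 = 0 ⇒ ω_n = 5.84, ζ = 0.8047.
Damped frequency ω_d = ω_n√(1−ζ²) = 3.467 rad/s, so peak time T_p = π/ω_d = 0.906 s.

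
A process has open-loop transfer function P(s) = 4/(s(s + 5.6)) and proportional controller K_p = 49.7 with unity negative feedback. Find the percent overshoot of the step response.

52.9%

Closed-loop characteristic equation: s² + 5.6s + 198.8 = 0, so ω_n = 14.1 rad/s and ζ = 5.6/(2·14.1) = 0.1986.
%OS = 100·exp(−πζ/√(1−ζ²)) = 100·exp(−π·0.1986/√0.9606) = 52.9%.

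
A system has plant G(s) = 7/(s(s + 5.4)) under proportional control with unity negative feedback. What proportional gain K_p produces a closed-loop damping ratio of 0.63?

K_p = 2.62

Closed-loop characteristic equation: s² + 5.4s + K_p·7 = 0.
So ω_n = √(7K_p) and 2ζω_n = 5.4, giving ζ = 5.4/(2√(7K_p)).
Setting ζ = 0.63: √(7K_p) = 5.4/(2·0.63) = 4.286, so K_p = 18.37/7 = 2.62.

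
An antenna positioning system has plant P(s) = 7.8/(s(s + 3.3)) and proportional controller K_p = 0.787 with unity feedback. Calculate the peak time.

T_p = 1.7 s

Closed-loop characteristic equation: s² + 3.3s + 6.139 = 0, so ω_n = 2.478 rad/s and ζ = 3.3/(2·2.478) = 0.666.
Damped frequency ω_d = ω_n√(1−ζ²) = 1.848 rad/s, so peak time T_p = π/ω_d = 1.7 s.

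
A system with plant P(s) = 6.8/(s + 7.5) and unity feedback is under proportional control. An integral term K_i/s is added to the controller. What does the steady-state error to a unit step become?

Adding integral action puts a pole at s = 0 in the forward path, raising the system type to 1; a type-1 loop has zero steady-state error to a step.

0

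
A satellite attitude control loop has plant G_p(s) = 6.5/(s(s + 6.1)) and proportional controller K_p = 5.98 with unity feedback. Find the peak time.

From 1 + K_pG_p(s) = 0: s² + 6.1s + 38.87 = 0 ⇒ ω_n = 6.235, ζ = 0.4892.
Damped frequency ω_d = ω_n√(1−ζ²) = 5.438 rad/s, so peak time T_p = π/ω_d = 0.578 s.

T_p = 0.578 s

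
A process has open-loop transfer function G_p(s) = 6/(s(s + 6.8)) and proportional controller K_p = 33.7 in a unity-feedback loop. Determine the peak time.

The closed-loop denominator s² + 6.8s + 202.2 gives ω_n = √202.2 = 14.22 and ζ = 6.8/(2ω_n) = 0.2391.
Damped frequency ω_d = ω_n√(1−ζ²) = 13.81 rad/s, so peak time T_p = π/ω_d = 0.228 s.

T_p = 0.228 s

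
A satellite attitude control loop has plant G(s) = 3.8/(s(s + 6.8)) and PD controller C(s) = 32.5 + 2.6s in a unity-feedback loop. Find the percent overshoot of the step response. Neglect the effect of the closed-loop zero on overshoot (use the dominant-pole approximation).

2.82%

Forward path: (32.5 + 2.6s)·3.8/(s(s+6.8)). The closed-loop characteristic equation is s² + (6.8 + 3.8·2.6)s + 3.8·32.5 = 0.
That is s² + 16.68s + 123.5 = 0, so ω_n = 11.11 rad/s and ζ = 16.68/(2·11.11) = 0.7505.
%OS = 100·exp(−πζ/√(1−ζ²)) = 2.82%.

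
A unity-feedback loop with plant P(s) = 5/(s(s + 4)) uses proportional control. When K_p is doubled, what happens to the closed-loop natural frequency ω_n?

increase

ω_n = √(5·K_p), which grows with K_p.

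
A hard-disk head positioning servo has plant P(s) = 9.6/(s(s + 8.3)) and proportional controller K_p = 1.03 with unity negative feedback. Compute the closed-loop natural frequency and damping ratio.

ω_n = 3.14 rad/s, ζ = 1.32

The closed-loop denominator is s(s+8.3) + 1.03·9.6 = s² + 8.3s + 9.888.
So ω_n² = 9.888 ⇒ ω_n = 3.145 rad/s, and ζ = 8.3/(2ω_n) = 1.32.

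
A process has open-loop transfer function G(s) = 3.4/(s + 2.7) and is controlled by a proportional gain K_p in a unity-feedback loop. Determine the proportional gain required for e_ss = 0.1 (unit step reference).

The loop is type 0, so e_ss(step) = 1/(1 + K_pos) with K_pos = K_p·G(0).
G(0) = 1.259. Require 1/(1 + K_p·1.259) = 0.1, so 1 + 1.259·K_p = 10.
K_p = (10 − 1)/1.259 = 7.15.

K_p = 7.15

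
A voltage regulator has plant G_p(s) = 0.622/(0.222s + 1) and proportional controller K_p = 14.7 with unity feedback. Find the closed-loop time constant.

τ = 0.0219 s

Closed loop: T(s) = K_p·G_p/(1+K_p·G_p) = 9.143/(0.222s + 1 + 9.143), with pole at s = −(1 + 9.143)/0.222 = −45.69.
Closed-loop time constant τ = 1/45.69 = 0.0219 s.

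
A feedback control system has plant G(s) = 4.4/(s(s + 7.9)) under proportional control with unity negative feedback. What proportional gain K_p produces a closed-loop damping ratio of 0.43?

K_p = 19.2

Closed-loop characteristic equation: s² + 7.9s + K_p·4.4 = 0.
So ω_n = √(4.4K_p) and 2ζω_n = 7.9, giving ζ = 7.9/(2√(4.4K_p)).
Setting ζ = 0.43: √(4.4K_p) = 7.9/(2·0.43) = 9.186, so K_p = 84.38/4.4 = 19.2.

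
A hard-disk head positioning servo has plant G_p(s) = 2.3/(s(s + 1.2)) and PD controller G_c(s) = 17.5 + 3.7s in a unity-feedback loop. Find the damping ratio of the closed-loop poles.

ζ = 0.765

Forward path: (17.5 + 3.7s)·2.3/(s(s+1.2)). The closed-loop characteristic equation is s² + (1.2 + 2.3·3.7)s + 2.3·17.5 = 0.
That is s² + 9.71s + 40.25 = 0, so ω_n = 6.344 rad/s and ζ = 9.71/(2·6.344) = 0.7653.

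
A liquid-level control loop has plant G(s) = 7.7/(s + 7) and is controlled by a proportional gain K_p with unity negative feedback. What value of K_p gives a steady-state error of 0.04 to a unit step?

K_p = 21.8

For a type-0 loop with proportional control, e_ss = 1/(1 + K_p·G(0)).
G(0) = 1.1. Require 1/(1 + K_p·1.1) = 0.04, so 1 + 1.1·K_p = 25.
K_p = (25 − 1)/1.1 = 21.8.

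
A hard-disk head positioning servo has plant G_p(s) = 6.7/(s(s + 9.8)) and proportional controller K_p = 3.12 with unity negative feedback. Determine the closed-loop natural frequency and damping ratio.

ω_n = 4.57 rad/s, ζ = 1.07

1 + K_p·G_p(s) = 0 gives s² + 9.8s + 20.9 = 0.
Matching s² + 2ζω_n s + ω_n²: ω_n = √20.9 = 4.572 rad/s and 2ζω_n = 9.8, so ζ = 9.8/(2·4.572) = 1.07.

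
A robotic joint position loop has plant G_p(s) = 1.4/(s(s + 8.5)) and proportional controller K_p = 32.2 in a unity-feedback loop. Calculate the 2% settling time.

Closed-loop characteristic equation: s² + 8.5s + 45.08 = 0, so ω_n = 6.714 rad/s and ζ = 8.5/(2·6.714) = 0.633.
2% settling time T_s ≈ 4/(ζω_n) = 4/4.25 = 0.941 s.

T_s ≈ 0.941 s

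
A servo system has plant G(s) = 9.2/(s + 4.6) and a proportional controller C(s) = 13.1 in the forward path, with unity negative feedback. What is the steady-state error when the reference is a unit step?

0.0368

The loop is type 0. Static position error constant K_pos = C(0)·G(0) = 13.1·2 = 26.2.
Steady-state error to a unit step: e_ss = 1/(1+K_pos) = 1/27.2 = 0.0368.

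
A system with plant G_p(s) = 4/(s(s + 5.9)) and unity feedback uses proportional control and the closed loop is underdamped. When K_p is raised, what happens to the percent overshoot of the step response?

increase

ζ = 5.9/(2√(4K_p)) decreases as K_p grows; lower damping means more overshoot.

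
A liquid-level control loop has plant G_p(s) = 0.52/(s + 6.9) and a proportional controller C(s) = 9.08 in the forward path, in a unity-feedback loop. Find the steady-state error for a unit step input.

0.594

The loop is type 0. Static position error constant K_pos = C(0)·G_p(0) = 9.08·0.07536 = 0.6843.
Steady-state error to a unit step: e_ss = 1/(1+K_pos) = 1/1.684 = 0.594.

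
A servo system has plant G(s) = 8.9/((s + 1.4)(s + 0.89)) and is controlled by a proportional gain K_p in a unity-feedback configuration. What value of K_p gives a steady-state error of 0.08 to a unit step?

Steady-state error for a unit step on this type-0 loop is 1/(1 + K_p·G(0)).
G(0) = 7.143. Require 1/(1 + K_p·7.143) = 0.08, so 1 + 7.143·K_p = 12.5.
K_p = (12.5 − 1)/7.143 = 1.61.

K_p = 1.61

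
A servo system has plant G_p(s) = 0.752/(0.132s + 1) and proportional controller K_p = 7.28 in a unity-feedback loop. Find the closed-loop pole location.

s = -49.05

Closed loop: T(s) = K_p·G_p/(1+K_p·G_p) = 5.475/(0.132s + 1 + 5.475), with pole at s = −(1 + 5.475)/0.132 = −49.05.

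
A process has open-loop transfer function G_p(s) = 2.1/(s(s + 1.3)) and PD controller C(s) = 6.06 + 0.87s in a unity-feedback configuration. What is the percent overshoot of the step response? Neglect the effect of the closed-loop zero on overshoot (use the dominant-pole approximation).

Forward path: (6.06 + 0.87s)·2.1/(s(s+1.3)). The closed-loop characteristic equation is s² + (1.3 + 2.1·0.87)s + 2.1·6.06 = 0.
That is s² + 3.127s + 12.73 = 0, so ω_n = 3.567 rad/s and ζ = 3.127/(2·3.567) = 0.4383.
%OS = 100·exp(−πζ/√(1−ζ²)) = 21.6%.

21.6%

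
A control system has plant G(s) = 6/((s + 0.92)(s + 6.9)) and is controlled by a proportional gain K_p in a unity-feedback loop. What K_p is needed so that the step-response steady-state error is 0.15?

K_p = 6

Steady-state error for a unit step on this type-0 loop is 1/(1 + K_p·G(0)).
G(0) = 0.9452. Require 1/(1 + K_p·0.9452) = 0.15, so 1 + 0.9452·K_p = 6.667.
K_p = (6.667 − 1)/0.9452 = 6.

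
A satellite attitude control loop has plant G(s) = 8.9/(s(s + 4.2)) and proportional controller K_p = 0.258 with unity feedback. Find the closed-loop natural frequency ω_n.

The closed-loop denominator is s(s+4.2) + 0.258·8.9 = s² + 4.2s + 2.296.
Matching s² + 2ζω_n s + ω_n²: ω_n = √2.296 = 1.515 rad/s and 2ζω_n = 4.2, so ζ = 4.2/(2·1.515) = 1.39.

ω_n = 1.52 rad/s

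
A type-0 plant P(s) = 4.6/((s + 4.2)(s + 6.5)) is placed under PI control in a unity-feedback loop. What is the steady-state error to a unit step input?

0

The PI controller's integrator makes the forward path type 1, so e_ss to a step is zero.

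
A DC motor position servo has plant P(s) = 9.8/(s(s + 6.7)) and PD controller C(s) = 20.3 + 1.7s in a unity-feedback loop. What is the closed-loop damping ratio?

ζ = 0.828

Forward path: (20.3 + 1.7s)·9.8/(s(s+6.7)). The closed-loop characteristic equation is s² + (6.7 + 9.8·1.7)s + 9.8·20.3 = 0.
That is s² + 23.36s + 198.9 = 0, so ω_n = 14.1 rad/s and ζ = 23.36/(2·14.1) = 0.8281.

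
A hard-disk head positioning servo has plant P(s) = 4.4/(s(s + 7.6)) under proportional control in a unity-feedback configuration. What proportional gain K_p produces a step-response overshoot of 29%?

From %OS = 100·exp(−πζ/√(1−ζ²)) = 29%, ζ = −ln(0.29)/√(π²+ln²(0.29)) = 0.3666.
Characteristic equation s² + 7.6s + 4.4K_p = 0 gives ζ = 7.6/(2√(4.4K_p)).
Setting ζ = 0.3666: √(4.4K_p) = 7.6/(2·0.3666) = 10.37, so K_p = 107.4/4.4 = 24.4.

K_p = 24.4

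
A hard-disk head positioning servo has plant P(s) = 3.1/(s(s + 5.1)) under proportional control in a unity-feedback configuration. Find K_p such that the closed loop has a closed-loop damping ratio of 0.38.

Closed-loop characteristic equation: s² + 5.1s + K_p·3.1 = 0.
So ω_n = √(3.1K_p) and 2ζω_n = 5.1, giving ζ = 5.1/(2√(3.1K_p)).
Setting ζ = 0.38: √(3.1K_p) = 5.1/(2·0.38) = 6.711, so K_p = 45.03/3.1 = 14.5.

K_p = 14.5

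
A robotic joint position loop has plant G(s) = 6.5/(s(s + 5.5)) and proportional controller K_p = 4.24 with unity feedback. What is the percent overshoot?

14.5%

Closed-loop characteristic equation: s² + 5.5s + 27.56 = 0, so ω_n = 5.25 rad/s and ζ = 5.5/(2·5.25) = 0.5238.
%OS = 100·exp(−πζ/√(1−ζ²)) = 100·exp(−π·0.5238/√0.7256) = 14.5%.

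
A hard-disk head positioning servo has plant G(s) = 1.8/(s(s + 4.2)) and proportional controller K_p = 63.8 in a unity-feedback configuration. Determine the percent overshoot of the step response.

53.4%

The closed-loop denominator s² + 4.2s + 114.8 gives ω_n = √114.8 = 10.72 and ζ = 4.2/(2ω_n) = 0.196.
%OS = 100·exp(−πζ/√(1−ζ²)) = 100·exp(−π·0.196/√0.9616) = 53.4%.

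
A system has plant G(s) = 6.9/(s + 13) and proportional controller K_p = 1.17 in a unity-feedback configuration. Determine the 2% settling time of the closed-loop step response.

Closed-loop transfer function: T(s) = K_p·G(s)/(1 + K_p·G(s)) = 8.073/(s + 13 + 8.073) = 8.073/(s + 21.07).
Time constant τ = 1/21.07 = 0.04745 s, so the 2% settling time is about 4τ = 0.19 s.

T_s ≈ 0.19 s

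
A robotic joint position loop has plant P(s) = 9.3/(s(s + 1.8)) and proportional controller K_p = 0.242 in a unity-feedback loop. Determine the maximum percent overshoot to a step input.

Closed-loop characteristic equation: s² + 1.8s + 2.251 = 0, so ω_n = 1.5 rad/s and ζ = 1.8/(2·1.5) = 0.5999.
%OS = 100·exp(−πζ/√(1−ζ²)) = 100·exp(−π·0.5999/√0.6401) = 9.48%.

9.48%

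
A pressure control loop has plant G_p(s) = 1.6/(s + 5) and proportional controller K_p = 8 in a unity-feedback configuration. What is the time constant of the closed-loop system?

Closed-loop transfer function: T(s) = K_p·G_p(s)/(1 + K_p·G_p(s)) = 12.8/(s + 5 + 12.8) = 12.8/(s + 17.8).
Time constant τ = 1/17.8 = 0.0562 s.

τ = 0.0562 s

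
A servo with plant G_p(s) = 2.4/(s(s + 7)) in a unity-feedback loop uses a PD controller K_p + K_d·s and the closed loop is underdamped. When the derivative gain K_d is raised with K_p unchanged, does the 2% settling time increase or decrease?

decrease

Characteristic equation s² + (7 + 2.4K_d)s + 2.4K_p = 0: raising K_d increases ζω_n = (7+2.4K_d)/2 while the loop stays underdamped, so T_s ≈ 4/(ζω_n) decreases.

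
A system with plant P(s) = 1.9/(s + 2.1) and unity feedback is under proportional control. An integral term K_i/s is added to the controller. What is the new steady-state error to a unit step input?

0

The integrator makes K_pos = lim_{s→0} C(s)G(s) infinite, so e_ss = 1/(1+K_pos) = 0.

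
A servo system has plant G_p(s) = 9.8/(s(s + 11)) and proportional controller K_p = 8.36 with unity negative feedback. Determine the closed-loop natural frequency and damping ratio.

1 + K_p·G_p(s) = 0 gives s² + 11s + 81.93 = 0.
Matching s² + 2ζω_n s + ω_n²: ω_n = √81.93 = 9.051 rad/s and 2ζω_n = 11, so ζ = 11/(2·9.051) = 0.608.

ω_n = 9.05 rad/s, ζ = 0.608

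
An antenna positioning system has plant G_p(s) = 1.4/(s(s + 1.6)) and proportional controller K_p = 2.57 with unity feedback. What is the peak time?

From 1 + K_pG_p(s) = 0: s² + 1.6s + 3.598 = 0 ⇒ ω_n = 1.897, ζ = 0.4218.
Damped frequency ω_d = ω_n√(1−ζ²) = 1.72 rad/s, so peak time T_p = π/ω_d = 1.83 s.

T_p = 1.83 s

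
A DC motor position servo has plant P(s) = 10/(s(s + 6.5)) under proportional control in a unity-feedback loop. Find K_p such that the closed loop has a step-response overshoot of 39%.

From %OS = 100·exp(−πζ/√(1−ζ²)) = 39%, ζ = −ln(0.39)/√(π²+ln²(0.39)) = 0.2871.
Characteristic equation s² + 6.5s + 10K_p = 0 gives ζ = 6.5/(2√(10K_p)).
Setting ζ = 0.2871: √(10K_p) = 6.5/(2·0.2871) = 11.32, so K_p = 128.1/10 = 12.8.

K_p = 12.8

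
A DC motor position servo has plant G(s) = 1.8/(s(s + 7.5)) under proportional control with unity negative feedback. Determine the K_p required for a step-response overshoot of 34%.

From %OS = 100·exp(−πζ/√(1−ζ²)) = 34%, ζ = −ln(0.34)/√(π²+ln²(0.34)) = 0.3248.
Characteristic equation s² + 7.5s + 1.8K_p = 0 gives ζ = 7.5/(2√(1.8K_p)).
Setting ζ = 0.3248: √(1.8K_p) = 7.5/(2·0.3248) = 11.55, so K_p = 133.3/1.8 = 74.1.

K_p = 74.1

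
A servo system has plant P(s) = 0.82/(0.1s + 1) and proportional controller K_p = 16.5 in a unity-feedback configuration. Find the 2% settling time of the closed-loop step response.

T_s ≈ 0.0275 s

Closed loop: T(s) = K_p·P/(1+K_p·P) = 13.53/(0.1s + 1 + 13.53), with pole at s = −(1 + 13.53)/0.1 = −145.3.
τ = 1/145.3 = 0.006882 s, so 2% settling time ≈ 4τ = 0.0275 s.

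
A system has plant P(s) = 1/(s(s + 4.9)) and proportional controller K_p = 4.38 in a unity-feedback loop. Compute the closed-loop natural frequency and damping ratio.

ω_n = 2.09 rad/s, ζ = 1.17

The closed-loop denominator is s(s+4.9) + 4.38·1 = s² + 4.9s + 4.38.
So ω_n² = 4.38 ⇒ ω_n = 2.093 rad/s, and ζ = 4.9/(2ω_n) = 1.17.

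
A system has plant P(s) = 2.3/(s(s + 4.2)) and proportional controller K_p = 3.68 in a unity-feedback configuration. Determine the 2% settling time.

From 1 + K_pP(s) = 0: s² + 4.2s + 8.464 = 0 ⇒ ω_n = 2.909, ζ = 0.7218.
2% settling time T_s ≈ 4/(ζω_n) = 4/2.1 = 1.9 s.

T_s ≈ 1.9 s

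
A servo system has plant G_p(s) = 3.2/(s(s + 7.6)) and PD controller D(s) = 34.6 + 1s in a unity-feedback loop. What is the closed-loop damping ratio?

ζ = 0.513

Forward path: (34.6 + 1s)·3.2/(s(s+7.6)). The closed-loop characteristic equation is s² + (7.6 + 3.2·1)s + 3.2·34.6 = 0.
That is s² + 10.8s + 110.7 = 0, so ω_n = 10.52 rad/s and ζ = 10.8/(2·10.52) = 0.5132.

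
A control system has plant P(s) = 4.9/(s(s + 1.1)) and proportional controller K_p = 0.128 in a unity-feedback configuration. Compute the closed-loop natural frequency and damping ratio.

The closed-loop denominator is s(s+1.1) + 0.128·4.9 = s² + 1.1s + 0.6272.
Matching s² + 2ζω_n s + ω_n²: ω_n = √0.6272 = 0.792 rad/s and 2ζω_n = 1.1, so ζ = 1.1/(2·0.792) = 0.694.

ω_n = 0.792 rad/s, ζ = 0.694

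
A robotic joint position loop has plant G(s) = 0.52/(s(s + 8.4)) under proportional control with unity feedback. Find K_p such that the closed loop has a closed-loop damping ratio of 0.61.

K_p = 91.2

Closed-loop characteristic equation: s² + 8.4s + K_p·0.52 = 0.
So ω_n = √(0.52K_p) and 2ζω_n = 8.4, giving ζ = 8.4/(2√(0.52K_p)).
Setting ζ = 0.61: √(0.52K_p) = 8.4/(2·0.61) = 6.885, so K_p = 47.41/0.52 = 91.2.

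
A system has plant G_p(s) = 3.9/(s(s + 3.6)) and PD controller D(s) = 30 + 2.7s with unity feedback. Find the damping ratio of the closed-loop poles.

ζ = 0.653

Forward path: (30 + 2.7s)·3.9/(s(s+3.6)). The closed-loop characteristic equation is s² + (3.6 + 3.9·2.7)s + 3.9·30 = 0.
That is s² + 14.13s + 117 = 0, so ω_n = 10.82 rad/s and ζ = 14.13/(2·10.82) = 0.6532.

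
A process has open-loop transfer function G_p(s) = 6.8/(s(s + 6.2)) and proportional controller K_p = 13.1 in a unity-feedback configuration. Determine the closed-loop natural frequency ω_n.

The closed-loop denominator is s(s+6.2) + 13.1·6.8 = s² + 6.2s + 89.08.
So ω_n² = 89.08 ⇒ ω_n = 9.438 rad/s, and ζ = 6.2/(2ω_n) = 0.328.

ω_n = 9.44 rad/s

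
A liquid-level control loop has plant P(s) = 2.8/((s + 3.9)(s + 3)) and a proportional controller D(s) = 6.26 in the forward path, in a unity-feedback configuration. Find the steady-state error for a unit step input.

0.4

The loop is type 0. Static position error constant K_pos = D(0)·P(0) = 6.26·0.2393 = 1.498.
Steady-state error to a unit step: e_ss = 1/(1+K_pos) = 1/2.498 = 0.4.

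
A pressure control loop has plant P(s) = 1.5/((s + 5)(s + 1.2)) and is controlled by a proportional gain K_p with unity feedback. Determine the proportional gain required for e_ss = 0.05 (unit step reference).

K_p = 76

The loop is type 0, so e_ss(step) = 1/(1 + K_pos) with K_pos = K_p·P(0).
P(0) = 0.25. Require 1/(1 + K_p·0.25) = 0.05, so 1 + 0.25·K_p = 20.
K_p = (20 − 1)/0.25 = 76.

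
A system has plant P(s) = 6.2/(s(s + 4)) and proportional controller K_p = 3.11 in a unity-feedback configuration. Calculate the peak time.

Closed-loop characteristic equation: s² + 4s + 19.28 = 0, so ω_n = 4.391 rad/s and ζ = 4/(2·4.391) = 0.4555.
Damped frequency ω_d = ω_n√(1−ζ²) = 3.909 rad/s, so peak time T_p = π/ω_d = 0.804 s.

T_p = 0.804 s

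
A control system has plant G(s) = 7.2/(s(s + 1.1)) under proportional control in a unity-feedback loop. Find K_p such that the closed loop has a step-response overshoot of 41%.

From %OS = 100·exp(−πζ/√(1−ζ²)) = 41%, ζ = −ln(0.41)/√(π²+ln²(0.41)) = 0.273.
Characteristic equation s² + 1.1s + 7.2K_p = 0 gives ζ = 1.1/(2√(7.2K_p)).
Setting ζ = 0.273: √(7.2K_p) = 1.1/(2·0.273) = 2.014, so K_p = 4.058/7.2 = 0.564.

K_p = 0.564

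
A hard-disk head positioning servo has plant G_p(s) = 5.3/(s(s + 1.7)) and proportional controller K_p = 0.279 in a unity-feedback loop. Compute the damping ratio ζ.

The closed-loop denominator is s(s+1.7) + 0.279·5.3 = s² + 1.7s + 1.479.
Matching s² + 2ζω_n s + ω_n²: ω_n = √1.479 = 1.216 rad/s and 2ζω_n = 1.7, so ζ = 1.7/(2·1.216) = 0.699.

ζ = 0.699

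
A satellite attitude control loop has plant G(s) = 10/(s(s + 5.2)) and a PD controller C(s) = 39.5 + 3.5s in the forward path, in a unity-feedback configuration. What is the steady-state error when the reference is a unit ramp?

The loop has one pole at the origin (type 1). Velocity error constant K_v = lim_{s→0} s·C(s)G(s) = 39.5·10/5.2 = 75.96.
Steady-state error to a unit ramp: e_ss = 1/K_v = 0.0132.

0.0132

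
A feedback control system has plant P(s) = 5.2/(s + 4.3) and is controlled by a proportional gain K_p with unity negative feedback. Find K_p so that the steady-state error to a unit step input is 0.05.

K_p = 15.7

Steady-state error for a unit step on this type-0 loop is 1/(1 + K_p·P(0)).
P(0) = 1.209. Require 1/(1 + K_p·1.209) = 0.05, so 1 + 1.209·K_p = 20.
K_p = (20 − 1)/1.209 = 15.7.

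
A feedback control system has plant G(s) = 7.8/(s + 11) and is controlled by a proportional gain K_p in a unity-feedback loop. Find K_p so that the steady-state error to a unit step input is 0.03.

The loop is type 0, so e_ss(step) = 1/(1 + K_pos) with K_pos = K_p·G(0).
G(0) = 0.7091. Require 1/(1 + K_p·0.7091) = 0.03, so 1 + 0.7091·K_p = 33.33.
K_p = (33.33 − 1)/0.7091 = 45.6.

K_p = 45.6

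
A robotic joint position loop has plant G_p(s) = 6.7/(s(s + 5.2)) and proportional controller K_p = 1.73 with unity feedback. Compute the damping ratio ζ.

ζ = 0.764

With unity feedback the closed-loop characteristic equation is s² + 5.2s + 1.73·6.7 = s² + 5.2s + 11.59 = 0.
So ω_n² = 11.59 ⇒ ω_n = 3.405 rad/s, and ζ = 5.2/(2ω_n) = 0.764.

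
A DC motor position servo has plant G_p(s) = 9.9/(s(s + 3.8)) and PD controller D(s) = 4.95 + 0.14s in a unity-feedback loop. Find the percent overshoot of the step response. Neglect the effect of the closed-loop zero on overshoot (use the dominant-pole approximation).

28.6%

Forward path: (4.95 + 0.14s)·9.9/(s(s+3.8)). The closed-loop characteristic equation is s² + (3.8 + 9.9·0.14)s + 9.9·4.95 = 0.
That is s² + 5.186s + 49.01 = 0, so ω_n = 7 rad/s and ζ = 5.186/(2·7) = 0.3704.
%OS = 100·exp(−πζ/√(1−ζ²)) = 28.6%.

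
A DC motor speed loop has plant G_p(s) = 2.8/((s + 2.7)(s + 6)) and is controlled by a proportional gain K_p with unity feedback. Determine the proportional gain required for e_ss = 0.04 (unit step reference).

The loop is type 0, so e_ss(step) = 1/(1 + K_pos) with K_pos = K_p·G_p(0).
G_p(0) = 0.1728. Require 1/(1 + K_p·0.1728) = 0.04, so 1 + 0.1728·K_p = 25.
K_p = (25 − 1)/0.1728 = 139.

K_p = 139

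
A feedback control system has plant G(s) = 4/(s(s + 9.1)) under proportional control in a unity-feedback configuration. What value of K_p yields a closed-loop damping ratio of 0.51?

Closed-loop characteristic equation: s² + 9.1s + K_p·4 = 0.
So ω_n = √(4K_p) and 2ζω_n = 9.1, giving ζ = 9.1/(2√(4K_p)).
Setting ζ = 0.51: √(4K_p) = 9.1/(2·0.51) = 8.922, so K_p = 79.59/4 = 19.9.

K_p = 19.9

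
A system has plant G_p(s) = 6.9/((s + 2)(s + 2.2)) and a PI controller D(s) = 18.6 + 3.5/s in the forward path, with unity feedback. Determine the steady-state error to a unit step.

The open loop D(s)G_p(s) has a pole at the origin (type 1), so the static position error constant is infinite and e_ss = 1/(1+∞) = 0.

0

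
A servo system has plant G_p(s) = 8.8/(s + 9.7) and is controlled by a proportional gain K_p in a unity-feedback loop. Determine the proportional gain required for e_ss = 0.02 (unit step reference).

K_p = 54

The loop is type 0, so e_ss(step) = 1/(1 + K_pos) with K_pos = K_p·G_p(0).
G_p(0) = 0.9072. Require 1/(1 + K_p·0.9072) = 0.02, so 1 + 0.9072·K_p = 50.
K_p = (50 − 1)/0.9072 = 54.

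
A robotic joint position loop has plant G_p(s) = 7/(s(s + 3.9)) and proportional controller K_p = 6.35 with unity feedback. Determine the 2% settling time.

From 1 + K_pG_p(s) = 0: s² + 3.9s + 44.45 = 0 ⇒ ω_n = 6.667, ζ = 0.2925.
2% settling time T_s ≈ 4/(ζω_n) = 4/1.95 = 2.05 s.

T_s ≈ 2.05 s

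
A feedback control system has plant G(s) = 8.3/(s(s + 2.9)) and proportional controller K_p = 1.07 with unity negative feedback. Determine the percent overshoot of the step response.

From 1 + K_pG(s) = 0: s² + 2.9s + 8.881 = 0 ⇒ ω_n = 2.98, ζ = 0.4866.
%OS = 100·exp(−πζ/√(1−ζ²)) = 100·exp(−π·0.4866/√0.7633) = 17.4%.

17.4%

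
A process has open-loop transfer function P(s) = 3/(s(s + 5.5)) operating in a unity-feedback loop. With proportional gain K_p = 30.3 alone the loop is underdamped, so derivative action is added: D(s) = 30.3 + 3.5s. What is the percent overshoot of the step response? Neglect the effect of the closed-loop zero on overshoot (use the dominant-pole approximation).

Forward path: (30.3 + 3.5s)·3/(s(s+5.5)). The closed-loop characteristic equation is s² + (5.5 + 3·3.5)s + 3·30.3 = 0.
That is s² + 16s + 90.9 = 0, so ω_n = 9.534 rad/s and ζ = 16/(2·9.534) = 0.8391.
%OS = 100·exp(−πζ/√(1−ζ²)) = 0.786%.

0.786%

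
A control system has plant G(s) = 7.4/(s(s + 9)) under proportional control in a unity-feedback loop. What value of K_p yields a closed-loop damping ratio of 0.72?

Closed-loop characteristic equation: s² + 9s + K_p·7.4 = 0.
So ω_n = √(7.4K_p) and 2ζω_n = 9, giving ζ = 9/(2√(7.4K_p)).
Setting ζ = 0.72: √(7.4K_p) = 9/(2·0.72) = 6.25, so K_p = 39.06/7.4 = 5.28.

K_p = 5.28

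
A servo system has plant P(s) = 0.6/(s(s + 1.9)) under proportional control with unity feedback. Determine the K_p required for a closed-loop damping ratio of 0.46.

Closed-loop characteristic equation: s² + 1.9s + K_p·0.6 = 0.
So ω_n = √(0.6K_p) and 2ζω_n = 1.9, giving ζ = 1.9/(2√(0.6K_p)).
Setting ζ = 0.46: √(0.6K_p) = 1.9/(2·0.46) = 2.065, so K_p = 4.265/0.6 = 7.11.

K_p = 7.11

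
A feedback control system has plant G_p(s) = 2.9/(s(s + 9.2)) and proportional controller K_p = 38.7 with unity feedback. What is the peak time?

From 1 + K_pG_p(s) = 0: s² + 9.2s + 112.2 = 0 ⇒ ω_n = 10.59, ζ = 0.4342.
Damped frequency ω_d = ω_n√(1−ζ²) = 9.543 rad/s, so peak time T_p = π/ω_d = 0.329 s.

T_p = 0.329 s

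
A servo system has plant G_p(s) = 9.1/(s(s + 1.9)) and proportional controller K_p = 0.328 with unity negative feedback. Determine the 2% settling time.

T_s ≈ 4.21 s

Closed-loop characteristic equation: s² + 1.9s + 2.985 = 0, so ω_n = 1.728 rad/s and ζ = 1.9/(2·1.728) = 0.5499.
2% settling time T_s ≈ 4/(ζω_n) = 4/0.95 = 4.21 s.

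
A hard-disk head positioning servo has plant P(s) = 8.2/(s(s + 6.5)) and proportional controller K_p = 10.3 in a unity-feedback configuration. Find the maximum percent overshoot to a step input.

30.5%

The closed-loop denominator s² + 6.5s + 84.46 gives ω_n = √84.46 = 9.19 and ζ = 6.5/(2ω_n) = 0.3536.
%OS = 100·exp(−πζ/√(1−ζ²)) = 100·exp(−π·0.3536/√0.8749) = 30.5%.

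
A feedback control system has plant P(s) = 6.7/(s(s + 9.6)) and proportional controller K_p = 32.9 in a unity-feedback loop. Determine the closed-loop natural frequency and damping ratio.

ω_n = 14.8 rad/s, ζ = 0.323

The closed-loop denominator is s(s+9.6) + 32.9·6.7 = s² + 9.6s + 220.4.
So ω_n² = 220.4 ⇒ ω_n = 14.85 rad/s, and ζ = 9.6/(2ω_n) = 0.323.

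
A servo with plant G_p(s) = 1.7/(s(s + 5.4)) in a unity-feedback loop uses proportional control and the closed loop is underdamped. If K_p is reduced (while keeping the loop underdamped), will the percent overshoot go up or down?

decrease

ζ = 5.4/(2√(1.7K_p)) rises as K_p falls; higher damping means less overshoot.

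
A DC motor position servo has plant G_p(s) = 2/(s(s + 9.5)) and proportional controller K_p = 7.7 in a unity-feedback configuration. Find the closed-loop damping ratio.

With unity feedback the closed-loop characteristic equation is s² + 9.5s + 7.7·2 = s² + 9.5s + 15.4 = 0.
Matching s² + 2ζω_n s + ω_n²: ω_n = √15.4 = 3.924 rad/s and 2ζω_n = 9.5, so ζ = 9.5/(2·3.924) = 1.21.

ζ = 1.21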